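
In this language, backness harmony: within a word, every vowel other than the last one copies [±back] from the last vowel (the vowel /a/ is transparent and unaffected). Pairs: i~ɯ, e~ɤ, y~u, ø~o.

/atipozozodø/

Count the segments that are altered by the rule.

3

/o/ harmonizes with /ø/ ([-back]) → [ø]
/o/ harmonizes with /ø/ ([-back]) → [ø]
/o/ harmonizes with /ø/ ([-back]) → [ø]
3 segments change.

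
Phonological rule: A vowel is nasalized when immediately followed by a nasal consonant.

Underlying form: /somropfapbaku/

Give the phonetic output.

/o/ before nasal /m/ → [õ]

[sõmropfapbaku]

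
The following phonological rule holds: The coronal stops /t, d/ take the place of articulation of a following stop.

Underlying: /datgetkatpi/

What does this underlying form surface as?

[dakgekkappi]

/t/ before /g/ (velar) → [k]
/t/ before /k/ (velar) → [k]
/t/ before /p/ (labial) → [p]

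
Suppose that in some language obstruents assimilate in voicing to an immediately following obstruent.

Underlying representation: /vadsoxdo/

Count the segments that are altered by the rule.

2

/d/ before /s/ (voiceless) → [t]
/x/ before /d/ (voiced) → [ɣ]
2 segments change.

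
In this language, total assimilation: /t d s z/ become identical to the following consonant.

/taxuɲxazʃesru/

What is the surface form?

/z/ before /ʃ/ → [ʃ] (total assimilation)
/s/ before /r/ → [r] (total assimilation)

[taxuɲxaʃʃerru]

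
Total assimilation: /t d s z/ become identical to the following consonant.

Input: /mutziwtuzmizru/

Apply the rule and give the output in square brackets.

[muzziwtummirru]

/t/ before /z/ → [z] (total assimilation)
/z/ before /m/ → [m] (total assimilation)
/z/ before /r/ → [r] (total assimilation)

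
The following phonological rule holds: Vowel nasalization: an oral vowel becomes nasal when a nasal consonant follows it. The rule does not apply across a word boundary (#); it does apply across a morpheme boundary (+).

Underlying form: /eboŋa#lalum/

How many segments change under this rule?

2

/o/ before nasal /ŋ/ → [õ]
/u/ before nasal /m/ → [ũ]
2 segments change.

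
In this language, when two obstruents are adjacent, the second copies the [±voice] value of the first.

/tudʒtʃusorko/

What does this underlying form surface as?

/tʃ/ after /dʒ/ (voiced) → [dʒ]

[tudʒdʒusorko]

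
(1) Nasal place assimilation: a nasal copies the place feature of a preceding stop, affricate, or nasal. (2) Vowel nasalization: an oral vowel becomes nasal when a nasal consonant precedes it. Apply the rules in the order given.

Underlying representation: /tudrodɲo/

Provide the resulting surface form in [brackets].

[tudrodnõ]

Rule 1: /ɲ/ after /d/ (alveolar) → [n]
After rule 1: tudrodno
Rule 2: /o/ after nasal /n/ → [õ]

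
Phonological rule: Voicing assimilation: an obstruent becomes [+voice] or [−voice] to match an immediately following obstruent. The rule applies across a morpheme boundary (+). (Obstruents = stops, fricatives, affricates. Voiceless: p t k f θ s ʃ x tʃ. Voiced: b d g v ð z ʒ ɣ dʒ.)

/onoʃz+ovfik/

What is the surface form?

/ʃ/ before /z/ (voiced) → [ʒ]
/v/ before /f/ (voiceless) → [f]

[onoʒz+offik]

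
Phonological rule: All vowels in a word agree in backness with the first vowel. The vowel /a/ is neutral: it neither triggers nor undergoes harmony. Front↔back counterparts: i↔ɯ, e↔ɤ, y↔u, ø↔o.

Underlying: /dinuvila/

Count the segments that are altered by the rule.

/u/ harmonizes with /i/ ([-back]) → [y]
1 segment changes.

1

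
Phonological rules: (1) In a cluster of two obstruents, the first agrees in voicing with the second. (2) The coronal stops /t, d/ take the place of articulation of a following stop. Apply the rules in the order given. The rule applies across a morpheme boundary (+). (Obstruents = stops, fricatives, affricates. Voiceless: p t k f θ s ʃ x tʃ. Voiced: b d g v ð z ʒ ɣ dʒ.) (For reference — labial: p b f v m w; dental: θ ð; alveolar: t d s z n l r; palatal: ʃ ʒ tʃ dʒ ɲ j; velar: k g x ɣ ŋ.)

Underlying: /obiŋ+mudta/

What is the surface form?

Rule 1: /d/ before /t/ (voiceless) → [t]
After rule 1: obiŋ+mutta
Rule 2: no segment meets the rule's conditions; no change.

[obiŋ+mutta]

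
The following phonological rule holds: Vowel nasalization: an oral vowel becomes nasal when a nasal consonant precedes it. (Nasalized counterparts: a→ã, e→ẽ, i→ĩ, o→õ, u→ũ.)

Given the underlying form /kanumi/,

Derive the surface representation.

/u/ after nasal /n/ → [ũ]
/i/ after nasal /m/ → [ĩ]

[kanũmĩ]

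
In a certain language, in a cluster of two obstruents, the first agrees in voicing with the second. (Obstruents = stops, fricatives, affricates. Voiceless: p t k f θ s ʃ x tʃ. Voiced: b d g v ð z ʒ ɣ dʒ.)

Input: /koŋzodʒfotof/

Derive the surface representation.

/dʒ/ before /f/ (voiceless) → [tʃ]

[koŋzotʃfotof]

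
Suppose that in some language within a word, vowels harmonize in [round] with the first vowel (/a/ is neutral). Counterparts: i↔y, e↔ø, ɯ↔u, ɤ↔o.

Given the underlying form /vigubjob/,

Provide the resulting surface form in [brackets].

/u/ harmonizes with /i/ ([-round]) → [ɯ]
/o/ harmonizes with /i/ ([-round]) → [ɤ]

[vigɯbjɤb]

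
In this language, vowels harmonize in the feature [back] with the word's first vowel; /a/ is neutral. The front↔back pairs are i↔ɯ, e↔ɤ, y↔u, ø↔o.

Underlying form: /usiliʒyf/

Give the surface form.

/i/ harmonizes with /u/ ([+back]) → [ɯ]
/i/ harmonizes with /u/ ([+back]) → [ɯ]
/y/ harmonizes with /u/ ([+back]) → [u]

[usɯlɯʒuf]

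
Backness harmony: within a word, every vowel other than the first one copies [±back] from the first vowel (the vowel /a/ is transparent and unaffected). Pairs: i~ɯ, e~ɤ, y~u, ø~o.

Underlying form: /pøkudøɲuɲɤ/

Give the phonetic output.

[pøkydøɲyɲe]

/u/ harmonizes with /ø/ ([-back]) → [y]
/u/ harmonizes with /ø/ ([-back]) → [y]
/ɤ/ harmonizes with /ø/ ([-back]) → [e]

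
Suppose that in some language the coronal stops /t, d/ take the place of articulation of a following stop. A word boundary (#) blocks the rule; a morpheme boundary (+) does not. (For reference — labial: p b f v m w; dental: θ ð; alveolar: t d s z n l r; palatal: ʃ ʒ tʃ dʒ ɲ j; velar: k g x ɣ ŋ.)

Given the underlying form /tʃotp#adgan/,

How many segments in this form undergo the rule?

/t/ before /p/ (labial) → [p]
/d/ before /g/ (velar) → [g]
2 segments change.

2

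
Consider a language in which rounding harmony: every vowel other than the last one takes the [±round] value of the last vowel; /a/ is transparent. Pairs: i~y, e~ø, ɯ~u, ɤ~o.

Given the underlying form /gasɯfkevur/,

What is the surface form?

/ɯ/ harmonizes with /u/ ([+round]) → [u]
/e/ harmonizes with /u/ ([+round]) → [ø]

[gasufkøvur]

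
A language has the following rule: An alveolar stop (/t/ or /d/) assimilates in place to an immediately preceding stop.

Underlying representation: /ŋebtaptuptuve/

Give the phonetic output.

[ŋebpappuppuve]

/t/ after /b/ (labial) → [p]
/t/ after /p/ (labial) → [p]
/t/ after /p/ (labial) → [p]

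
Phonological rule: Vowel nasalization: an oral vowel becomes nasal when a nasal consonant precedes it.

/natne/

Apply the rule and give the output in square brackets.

/a/ after nasal /n/ → [ã]
/e/ after nasal /n/ → [ẽ]

[nãtnẽ]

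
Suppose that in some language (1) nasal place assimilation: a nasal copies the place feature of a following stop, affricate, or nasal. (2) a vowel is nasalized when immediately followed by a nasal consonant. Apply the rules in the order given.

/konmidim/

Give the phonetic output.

[kõmmidĩm]

Rule 1: /n/ before /m/ (labial) → [m]
After rule 1: kommidim
Rule 2: /o/ before nasal /m/ → [õ]
Rule 2: /i/ before nasal /m/ → [ĩ]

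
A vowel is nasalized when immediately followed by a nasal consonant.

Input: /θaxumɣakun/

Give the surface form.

/u/ before nasal /m/ → [ũ]
/u/ before nasal /n/ → [ũ]

[θaxũmɣakũn]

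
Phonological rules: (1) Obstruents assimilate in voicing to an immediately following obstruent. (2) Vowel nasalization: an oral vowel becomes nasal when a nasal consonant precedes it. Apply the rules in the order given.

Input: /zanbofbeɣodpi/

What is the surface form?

[zanbovbeɣotpi]

Rule 1: /f/ before /b/ (voiced) → [v]
Rule 1: /d/ before /p/ (voiceless) → [t]
After rule 1: zanbovbeɣotpi
Rule 2: no segment meets the rule's conditions; no change.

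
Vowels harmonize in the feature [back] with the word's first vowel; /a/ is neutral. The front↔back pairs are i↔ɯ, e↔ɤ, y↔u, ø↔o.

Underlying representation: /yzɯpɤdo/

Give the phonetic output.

[yzipedø]

/ɯ/ harmonizes with /y/ ([-back]) → [i]
/ɤ/ harmonizes with /y/ ([-back]) → [e]
/o/ harmonizes with /y/ ([-back]) → [ø]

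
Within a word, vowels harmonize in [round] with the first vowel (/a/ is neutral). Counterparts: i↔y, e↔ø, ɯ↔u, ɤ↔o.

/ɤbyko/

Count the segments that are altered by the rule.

/y/ harmonizes with /ɤ/ ([-round]) → [i]
/o/ harmonizes with /ɤ/ ([-round]) → [ɤ]
2 segments change.

2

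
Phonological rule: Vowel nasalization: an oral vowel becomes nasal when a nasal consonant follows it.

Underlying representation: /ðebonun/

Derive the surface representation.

[ðebõnũn]

/o/ before nasal /n/ → [õ]
/u/ before nasal /n/ → [ũ]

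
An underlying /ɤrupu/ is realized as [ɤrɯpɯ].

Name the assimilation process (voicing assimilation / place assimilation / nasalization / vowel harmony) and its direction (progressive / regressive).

/u/→[ɯ] /u/→[ɯ].
Vowels agree with the first vowel, so the harmony is progressive.

vowel harmony, progressive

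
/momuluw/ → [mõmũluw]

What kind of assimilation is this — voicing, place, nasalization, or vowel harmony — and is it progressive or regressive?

nasalization, progressive

/o/→[õ] /u/→[ũ].
Each target copies a feature from the preceding segment, so the direction is progressive.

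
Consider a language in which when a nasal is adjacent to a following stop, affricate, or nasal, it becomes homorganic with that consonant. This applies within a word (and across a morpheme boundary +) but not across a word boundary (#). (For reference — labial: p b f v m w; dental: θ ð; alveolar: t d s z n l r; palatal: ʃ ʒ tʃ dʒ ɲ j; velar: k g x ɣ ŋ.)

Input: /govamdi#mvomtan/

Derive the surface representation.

[govandi#mvontan]

/m/ before /d/ (alveolar) → [n]
/m/ before /t/ (alveolar) → [n]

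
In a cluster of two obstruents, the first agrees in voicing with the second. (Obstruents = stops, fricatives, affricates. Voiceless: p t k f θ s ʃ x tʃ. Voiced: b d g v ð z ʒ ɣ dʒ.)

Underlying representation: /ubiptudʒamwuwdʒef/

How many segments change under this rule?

0

No segment meets the rule's conditions.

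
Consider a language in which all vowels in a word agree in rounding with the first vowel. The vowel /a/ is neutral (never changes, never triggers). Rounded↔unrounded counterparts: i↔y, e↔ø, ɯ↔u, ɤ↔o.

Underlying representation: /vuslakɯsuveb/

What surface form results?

[vuslakusuvøb]

/ɯ/ harmonizes with /u/ ([+round]) → [u]
/e/ harmonizes with /u/ ([+round]) → [ø]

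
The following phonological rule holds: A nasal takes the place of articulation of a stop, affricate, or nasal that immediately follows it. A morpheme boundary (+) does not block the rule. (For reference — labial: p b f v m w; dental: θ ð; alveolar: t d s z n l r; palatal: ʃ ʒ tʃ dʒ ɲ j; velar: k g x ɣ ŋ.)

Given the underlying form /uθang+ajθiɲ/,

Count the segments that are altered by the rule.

1

/n/ before /g/ (velar) → [ŋ]
1 segment changes.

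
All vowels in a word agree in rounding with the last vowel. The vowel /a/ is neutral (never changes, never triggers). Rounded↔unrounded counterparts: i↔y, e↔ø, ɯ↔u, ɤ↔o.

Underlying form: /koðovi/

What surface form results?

/o/ harmonizes with /i/ ([-round]) → [ɤ]
/o/ harmonizes with /i/ ([-round]) → [ɤ]

[kɤðɤvi]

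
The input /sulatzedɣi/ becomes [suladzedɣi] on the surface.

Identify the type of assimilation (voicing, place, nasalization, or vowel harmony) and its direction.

/t/→[d].
Each target copies a feature from the following segment, so the direction is regressive.

voicing assimilation, regressive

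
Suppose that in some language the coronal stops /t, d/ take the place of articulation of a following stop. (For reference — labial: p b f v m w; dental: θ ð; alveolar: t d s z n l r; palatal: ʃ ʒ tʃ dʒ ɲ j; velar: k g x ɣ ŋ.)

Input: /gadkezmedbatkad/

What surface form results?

[gagkezmebbakkad]

/d/ before /k/ (velar) → [g]
/d/ before /b/ (labial) → [b]
/t/ before /k/ (velar) → [k]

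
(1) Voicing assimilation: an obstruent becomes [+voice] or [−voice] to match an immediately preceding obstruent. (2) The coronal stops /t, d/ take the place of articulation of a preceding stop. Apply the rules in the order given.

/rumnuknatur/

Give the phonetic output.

Rule 1: no segment meets the rule's conditions; no change.
After rule 1: rumnuknatur
Rule 2: no segment meets the rule's conditions; no change.

[rumnuknatur]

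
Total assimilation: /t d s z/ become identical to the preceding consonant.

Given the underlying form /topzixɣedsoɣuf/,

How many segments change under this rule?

2

/z/ after /p/ → [p] (total assimilation)
/s/ after /d/ → [d] (total assimilation)
2 segments change.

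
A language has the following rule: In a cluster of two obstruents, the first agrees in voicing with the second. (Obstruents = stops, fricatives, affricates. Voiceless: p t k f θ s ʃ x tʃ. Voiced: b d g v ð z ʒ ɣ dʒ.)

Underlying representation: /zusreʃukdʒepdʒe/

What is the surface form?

[zusreʃugdʒebdʒe]

/k/ before /dʒ/ (voiced) → [g]
/p/ before /dʒ/ (voiced) → [b]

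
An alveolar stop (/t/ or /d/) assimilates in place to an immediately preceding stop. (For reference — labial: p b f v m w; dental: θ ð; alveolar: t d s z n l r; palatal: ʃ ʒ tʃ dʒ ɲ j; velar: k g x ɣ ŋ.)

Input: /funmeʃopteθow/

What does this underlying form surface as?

/t/ after /p/ (labial) → [p]

[funmeʃoppeθow]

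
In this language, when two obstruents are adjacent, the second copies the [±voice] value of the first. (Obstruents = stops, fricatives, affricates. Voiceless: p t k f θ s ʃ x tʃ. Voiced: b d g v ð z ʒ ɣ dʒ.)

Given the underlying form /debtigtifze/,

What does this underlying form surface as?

[debdigdifse]

/t/ after /b/ (voiced) → [d]
/t/ after /g/ (voiced) → [d]
/z/ after /f/ (voiceless) → [s]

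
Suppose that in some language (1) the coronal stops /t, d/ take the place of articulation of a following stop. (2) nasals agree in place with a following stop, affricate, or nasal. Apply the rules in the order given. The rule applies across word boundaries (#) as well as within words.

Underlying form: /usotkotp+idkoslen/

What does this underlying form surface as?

[usokkopp+igkoslen]

Rule 1: /t/ before /k/ (velar) → [k]
Rule 1: /t/ before /p/ (labial) → [p]
Rule 1: /d/ before /k/ (velar) → [g]
After rule 1: usokkopp+igkoslen
Rule 2: no segment meets the rule's conditions; no change.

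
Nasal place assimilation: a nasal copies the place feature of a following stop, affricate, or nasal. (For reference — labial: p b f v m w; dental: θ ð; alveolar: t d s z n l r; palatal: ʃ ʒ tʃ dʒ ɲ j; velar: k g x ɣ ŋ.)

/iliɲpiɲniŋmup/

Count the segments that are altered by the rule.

3

/ɲ/ before /p/ (labial) → [m]
/ɲ/ before /n/ (alveolar) → [n]
/ŋ/ before /m/ (labial) → [m]
3 segments change.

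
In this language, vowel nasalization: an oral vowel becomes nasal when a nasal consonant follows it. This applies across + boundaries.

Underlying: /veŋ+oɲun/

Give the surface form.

/e/ before nasal /ŋ/ → [ẽ]
/o/ before nasal /ɲ/ → [õ]
/u/ before nasal /n/ → [ũ]

[vẽŋ+õɲũn]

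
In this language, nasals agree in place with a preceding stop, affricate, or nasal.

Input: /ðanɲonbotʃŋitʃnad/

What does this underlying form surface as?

/ɲ/ after /n/ (alveolar) → [n]
/ŋ/ after /tʃ/ (palatal) → [ɲ]
/n/ after /tʃ/ (palatal) → [ɲ]

[ðannonbotʃɲitʃɲad]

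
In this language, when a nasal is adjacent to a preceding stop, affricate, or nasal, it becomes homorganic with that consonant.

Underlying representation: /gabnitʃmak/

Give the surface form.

[gabmitʃɲak]

/n/ after /b/ (labial) → [m]
/m/ after /tʃ/ (palatal) → [ɲ]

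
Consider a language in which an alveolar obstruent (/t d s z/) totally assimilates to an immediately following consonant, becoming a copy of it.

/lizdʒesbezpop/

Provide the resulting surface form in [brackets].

[lidʒdʒebbeppop]

/z/ before /dʒ/ → [dʒ] (total assimilation)
/s/ before /b/ → [b] (total assimilation)
/z/ before /p/ → [p] (total assimilation)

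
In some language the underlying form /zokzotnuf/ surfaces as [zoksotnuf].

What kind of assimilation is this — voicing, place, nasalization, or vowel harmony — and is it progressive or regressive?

voicing assimilation, progressive

/z/→[s].
Each target copies a feature from the preceding segment, so the direction is progressive.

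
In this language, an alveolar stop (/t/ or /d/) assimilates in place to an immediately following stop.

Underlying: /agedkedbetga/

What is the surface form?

[agegkebbekga]

/d/ before /k/ (velar) → [g]
/d/ before /b/ (labial) → [b]
/t/ before /g/ (velar) → [k]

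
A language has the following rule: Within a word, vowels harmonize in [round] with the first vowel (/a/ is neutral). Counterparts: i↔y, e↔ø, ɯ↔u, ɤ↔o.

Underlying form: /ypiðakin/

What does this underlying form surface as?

[ypyðakyn]

/i/ harmonizes with /y/ ([+round]) → [y]
/i/ harmonizes with /y/ ([+round]) → [y]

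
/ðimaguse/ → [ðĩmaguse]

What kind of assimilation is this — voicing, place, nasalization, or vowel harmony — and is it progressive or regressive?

/i/→[ĩ].
Each target copies a feature from the following segment, so the direction is regressive.

nasalization, regressive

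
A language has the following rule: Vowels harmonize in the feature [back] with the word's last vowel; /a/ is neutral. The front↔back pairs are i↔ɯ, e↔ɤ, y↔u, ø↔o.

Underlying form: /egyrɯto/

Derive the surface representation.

[ɤgurɯto]

/e/ harmonizes with /o/ ([+back]) → [ɤ]
/y/ harmonizes with /o/ ([+back]) → [u]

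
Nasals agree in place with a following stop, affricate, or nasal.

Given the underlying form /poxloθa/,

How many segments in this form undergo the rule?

No segment meets the rule's conditions.

0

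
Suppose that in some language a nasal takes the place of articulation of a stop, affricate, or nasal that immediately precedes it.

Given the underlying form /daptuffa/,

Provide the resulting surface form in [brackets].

no segment meets the rule's conditions; no change.

[daptuffa]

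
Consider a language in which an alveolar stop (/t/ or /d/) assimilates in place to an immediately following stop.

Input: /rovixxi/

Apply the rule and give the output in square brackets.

no segment meets the rule's conditions; no change.

[rovixxi]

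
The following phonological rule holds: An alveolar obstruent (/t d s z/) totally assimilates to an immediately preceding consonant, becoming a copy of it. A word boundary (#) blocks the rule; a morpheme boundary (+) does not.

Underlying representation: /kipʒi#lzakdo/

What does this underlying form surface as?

[kipʒi#llakko]

/z/ after /l/ → [l] (total assimilation)
/d/ after /k/ → [k] (total assimilation)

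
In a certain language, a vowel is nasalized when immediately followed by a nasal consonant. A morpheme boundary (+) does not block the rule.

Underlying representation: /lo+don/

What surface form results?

[lo+dõn]

/o/ before nasal /n/ → [õ]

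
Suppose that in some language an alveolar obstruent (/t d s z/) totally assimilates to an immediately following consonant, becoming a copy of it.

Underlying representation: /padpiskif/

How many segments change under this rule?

/d/ before /p/ → [p] (total assimilation)
/s/ before /k/ → [k] (total assimilation)
2 segments change.

2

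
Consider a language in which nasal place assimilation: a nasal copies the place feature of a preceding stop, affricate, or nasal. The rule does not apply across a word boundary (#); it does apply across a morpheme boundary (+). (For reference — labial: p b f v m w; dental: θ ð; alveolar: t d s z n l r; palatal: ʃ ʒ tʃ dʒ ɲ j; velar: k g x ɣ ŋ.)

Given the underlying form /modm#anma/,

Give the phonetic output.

[modn#anna]

/m/ after /d/ (alveolar) → [n]
/m/ after /n/ (alveolar) → [n]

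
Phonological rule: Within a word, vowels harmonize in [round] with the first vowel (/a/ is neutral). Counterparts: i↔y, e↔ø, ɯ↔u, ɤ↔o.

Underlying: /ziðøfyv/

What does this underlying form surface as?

[ziðefiv]

/ø/ harmonizes with /i/ ([-round]) → [e]
/y/ harmonizes with /i/ ([-round]) → [i]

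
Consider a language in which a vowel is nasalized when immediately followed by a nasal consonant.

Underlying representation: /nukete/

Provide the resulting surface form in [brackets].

[nukete]

no segment meets the rule's conditions; no change.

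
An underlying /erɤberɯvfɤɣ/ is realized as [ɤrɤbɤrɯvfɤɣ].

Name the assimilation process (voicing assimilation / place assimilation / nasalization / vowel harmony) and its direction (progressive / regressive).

vowel harmony, regressive

/e/→[ɤ] /e/→[ɤ].
Vowels agree with the last vowel, so the harmony is regressive.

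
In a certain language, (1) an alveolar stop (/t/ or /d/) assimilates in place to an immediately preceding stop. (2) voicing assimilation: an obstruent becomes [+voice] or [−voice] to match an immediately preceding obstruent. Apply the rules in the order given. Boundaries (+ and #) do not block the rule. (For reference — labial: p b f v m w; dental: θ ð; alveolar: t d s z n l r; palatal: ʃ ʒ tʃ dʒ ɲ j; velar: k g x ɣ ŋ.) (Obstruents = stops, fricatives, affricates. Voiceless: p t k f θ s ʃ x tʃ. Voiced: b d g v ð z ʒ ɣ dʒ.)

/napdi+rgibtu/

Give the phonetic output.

[nappi+rgibbu]

Rule 1: /d/ after /p/ (labial) → [b]
Rule 1: /t/ after /b/ (labial) → [p]
After rule 1: napbi+rgibpu
Rule 2: /b/ after /p/ (voiceless) → [p]
Rule 2: /p/ after /b/ (voiced) → [b]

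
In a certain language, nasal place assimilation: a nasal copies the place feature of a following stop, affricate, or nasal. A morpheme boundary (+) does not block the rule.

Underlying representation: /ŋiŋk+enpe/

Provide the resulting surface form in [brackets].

/n/ before /p/ (labial) → [m]

[ŋiŋk+empe]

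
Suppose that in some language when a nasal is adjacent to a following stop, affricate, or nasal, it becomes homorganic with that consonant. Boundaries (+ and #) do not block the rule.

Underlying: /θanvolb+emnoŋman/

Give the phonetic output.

[θanvolb+ennomman]

/m/ before /n/ (alveolar) → [n]
/ŋ/ before /m/ (labial) → [m]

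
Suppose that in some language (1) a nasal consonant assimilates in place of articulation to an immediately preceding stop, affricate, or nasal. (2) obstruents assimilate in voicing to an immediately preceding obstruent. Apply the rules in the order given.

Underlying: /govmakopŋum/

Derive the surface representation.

Rule 1: /ŋ/ after /p/ (labial) → [m]
After rule 1: govmakopmum
Rule 2: no segment meets the rule's conditions; no change.

[govmakopmum]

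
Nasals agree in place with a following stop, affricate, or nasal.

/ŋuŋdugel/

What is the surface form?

/ŋ/ before /d/ (alveolar) → [n]

[ŋundugel]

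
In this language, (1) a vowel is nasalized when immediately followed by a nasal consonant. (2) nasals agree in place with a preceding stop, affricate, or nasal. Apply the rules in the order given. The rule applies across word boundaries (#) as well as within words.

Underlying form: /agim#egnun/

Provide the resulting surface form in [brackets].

[agĩm#egŋũn]

Rule 1: /i/ before nasal /m/ → [ĩ]
Rule 1: /u/ before nasal /n/ → [ũ]
After rule 1: agĩm#egnũn
Rule 2: /n/ after /g/ (velar) → [ŋ]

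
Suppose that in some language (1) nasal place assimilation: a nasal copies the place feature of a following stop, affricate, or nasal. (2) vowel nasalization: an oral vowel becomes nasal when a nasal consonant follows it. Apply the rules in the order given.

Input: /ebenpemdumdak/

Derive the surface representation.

Rule 1: /n/ before /p/ (labial) → [m]
Rule 1: /m/ before /d/ (alveolar) → [n]
Rule 1: /m/ before /d/ (alveolar) → [n]
After rule 1: ebempendundak
Rule 2: /e/ before nasal /m/ → [ẽ]
Rule 2: /e/ before nasal /n/ → [ẽ]
Rule 2: /u/ before nasal /n/ → [ũ]

[ebẽmpẽndũndak]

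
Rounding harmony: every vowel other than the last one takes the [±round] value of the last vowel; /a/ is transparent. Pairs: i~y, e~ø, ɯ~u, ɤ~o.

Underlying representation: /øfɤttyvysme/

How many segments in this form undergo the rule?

/ø/ harmonizes with /e/ ([-round]) → [e]
/y/ harmonizes with /e/ ([-round]) → [i]
/y/ harmonizes with /e/ ([-round]) → [i]
3 segments change.

3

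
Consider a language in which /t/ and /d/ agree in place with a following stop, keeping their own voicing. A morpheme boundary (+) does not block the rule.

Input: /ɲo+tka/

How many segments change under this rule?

1

/t/ before /k/ (velar) → [k]
1 segment changes.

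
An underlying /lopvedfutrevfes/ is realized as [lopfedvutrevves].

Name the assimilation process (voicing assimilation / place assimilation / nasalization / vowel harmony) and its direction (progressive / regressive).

voicing assimilation, progressive

/v/→[f] /f/→[v] /f/→[v].
Each target copies a feature from the preceding segment, so the direction is progressive.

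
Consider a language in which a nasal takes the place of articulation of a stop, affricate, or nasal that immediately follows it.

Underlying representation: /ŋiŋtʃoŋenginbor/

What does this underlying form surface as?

[ŋiɲtʃoŋeŋgimbor]

/ŋ/ before /tʃ/ (palatal) → [ɲ]
/n/ before /g/ (velar) → [ŋ]
/n/ before /b/ (labial) → [m]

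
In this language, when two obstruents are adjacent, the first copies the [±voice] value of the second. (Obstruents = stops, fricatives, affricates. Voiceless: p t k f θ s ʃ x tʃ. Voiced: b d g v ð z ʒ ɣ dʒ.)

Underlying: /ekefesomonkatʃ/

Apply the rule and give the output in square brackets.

[ekefesomonkatʃ]

no segment meets the rule's conditions; no change.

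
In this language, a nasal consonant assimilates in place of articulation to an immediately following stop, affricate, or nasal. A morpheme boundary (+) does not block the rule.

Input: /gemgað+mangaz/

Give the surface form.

[geŋgað+maŋgaz]

/m/ before /g/ (velar) → [ŋ]
/n/ before /g/ (velar) → [ŋ]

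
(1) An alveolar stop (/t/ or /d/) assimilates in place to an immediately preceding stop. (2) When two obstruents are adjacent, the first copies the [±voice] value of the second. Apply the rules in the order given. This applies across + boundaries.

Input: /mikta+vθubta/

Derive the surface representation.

[mikka+fθuppa]

Rule 1: /t/ after /k/ (velar) → [k]
Rule 1: /t/ after /b/ (labial) → [p]
After rule 1: mikka+vθubpa
Rule 2: /v/ before /θ/ (voiceless) → [f]
Rule 2: /b/ before /p/ (voiceless) → [p]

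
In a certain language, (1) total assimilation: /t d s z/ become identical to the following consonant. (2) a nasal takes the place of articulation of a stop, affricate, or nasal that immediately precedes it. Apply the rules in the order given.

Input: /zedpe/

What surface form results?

Rule 1: /d/ before /p/ → [p] (total assimilation)
After rule 1: zeppe
Rule 2: no segment meets the rule's conditions; no change.

[zeppe]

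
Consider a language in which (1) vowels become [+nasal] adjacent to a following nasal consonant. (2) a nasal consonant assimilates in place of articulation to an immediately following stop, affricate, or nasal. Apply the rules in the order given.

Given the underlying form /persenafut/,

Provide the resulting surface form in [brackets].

[persẽnafut]

Rule 1: /e/ before nasal /n/ → [ẽ]
After rule 1: persẽnafut
Rule 2: no segment meets the rule's conditions; no change.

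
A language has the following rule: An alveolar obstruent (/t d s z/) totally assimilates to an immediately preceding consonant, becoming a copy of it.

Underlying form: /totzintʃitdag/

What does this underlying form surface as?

/z/ after /t/ → [t] (total assimilation)
/d/ after /t/ → [t] (total assimilation)

[tottintʃittag]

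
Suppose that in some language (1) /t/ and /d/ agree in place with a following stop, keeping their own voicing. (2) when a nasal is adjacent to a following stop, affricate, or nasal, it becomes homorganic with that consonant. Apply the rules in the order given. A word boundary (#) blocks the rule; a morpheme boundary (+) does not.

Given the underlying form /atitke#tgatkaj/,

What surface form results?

Rule 1: /t/ before /k/ (velar) → [k]
Rule 1: /t/ before /g/ (velar) → [k]
Rule 1: /t/ before /k/ (velar) → [k]
After rule 1: atikke#kgakkaj
Rule 2: no segment meets the rule's conditions; no change.

[atikke#kgakkaj]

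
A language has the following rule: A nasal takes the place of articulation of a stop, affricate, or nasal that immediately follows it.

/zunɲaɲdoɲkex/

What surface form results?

[zuɲɲandoŋkex]

/n/ before /ɲ/ (palatal) → [ɲ]
/ɲ/ before /d/ (alveolar) → [n]
/ɲ/ before /k/ (velar) → [ŋ]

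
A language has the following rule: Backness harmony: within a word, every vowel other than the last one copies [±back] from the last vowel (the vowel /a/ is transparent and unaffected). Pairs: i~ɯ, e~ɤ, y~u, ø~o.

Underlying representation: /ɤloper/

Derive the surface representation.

[eløper]

/ɤ/ harmonizes with /e/ ([-back]) → [e]
/o/ harmonizes with /e/ ([-back]) → [ø]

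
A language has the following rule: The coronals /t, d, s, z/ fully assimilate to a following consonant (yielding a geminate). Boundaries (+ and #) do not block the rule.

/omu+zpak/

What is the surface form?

[omu+ppak]

/z/ before /p/ → [p] (total assimilation)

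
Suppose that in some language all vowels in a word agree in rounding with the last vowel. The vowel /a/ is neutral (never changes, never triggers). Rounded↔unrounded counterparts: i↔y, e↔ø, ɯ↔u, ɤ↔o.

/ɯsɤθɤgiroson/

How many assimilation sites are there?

/ɯ/ harmonizes with /o/ ([+round]) → [u]
/ɤ/ harmonizes with /o/ ([+round]) → [o]
/ɤ/ harmonizes with /o/ ([+round]) → [o]
/i/ harmonizes with /o/ ([+round]) → [y]
4 segments change.

4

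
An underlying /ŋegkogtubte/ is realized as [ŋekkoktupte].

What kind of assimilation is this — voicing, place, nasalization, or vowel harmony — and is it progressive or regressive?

voicing assimilation, regressive

/g/→[k] /g/→[k] /b/→[p].
Each target copies a feature from the following segment, so the direction is regressive.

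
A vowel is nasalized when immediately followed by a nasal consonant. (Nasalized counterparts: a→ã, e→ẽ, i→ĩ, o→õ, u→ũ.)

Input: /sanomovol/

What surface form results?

[sãnõmovol]

/a/ before nasal /n/ → [ã]
/o/ before nasal /m/ → [õ]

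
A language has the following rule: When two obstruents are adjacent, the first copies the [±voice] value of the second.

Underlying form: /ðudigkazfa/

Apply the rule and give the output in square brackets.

[ðudikkasfa]

/g/ before /k/ (voiceless) → [k]
/z/ before /f/ (voiceless) → [s]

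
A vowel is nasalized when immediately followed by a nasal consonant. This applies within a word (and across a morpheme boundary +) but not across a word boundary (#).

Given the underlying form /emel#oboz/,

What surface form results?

/e/ before nasal /m/ → [ẽ]

[ẽmel#oboz]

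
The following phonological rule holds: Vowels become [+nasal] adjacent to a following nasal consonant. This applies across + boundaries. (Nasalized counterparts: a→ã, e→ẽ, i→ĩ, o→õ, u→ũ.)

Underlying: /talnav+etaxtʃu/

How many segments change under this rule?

0

No segment meets the rule's conditions.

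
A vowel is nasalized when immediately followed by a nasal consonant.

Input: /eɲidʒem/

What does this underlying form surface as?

[ẽɲidʒẽm]

/e/ before nasal /ɲ/ → [ẽ]
/e/ before nasal /m/ → [ẽ]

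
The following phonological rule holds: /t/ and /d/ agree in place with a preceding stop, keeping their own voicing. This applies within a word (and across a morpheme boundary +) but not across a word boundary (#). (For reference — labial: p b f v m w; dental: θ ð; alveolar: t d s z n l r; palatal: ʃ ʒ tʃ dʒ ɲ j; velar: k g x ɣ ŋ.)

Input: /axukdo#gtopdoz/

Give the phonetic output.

/d/ after /k/ (velar) → [g]
/t/ after /g/ (velar) → [k]
/d/ after /p/ (labial) → [b]

[axukgo#gkopboz]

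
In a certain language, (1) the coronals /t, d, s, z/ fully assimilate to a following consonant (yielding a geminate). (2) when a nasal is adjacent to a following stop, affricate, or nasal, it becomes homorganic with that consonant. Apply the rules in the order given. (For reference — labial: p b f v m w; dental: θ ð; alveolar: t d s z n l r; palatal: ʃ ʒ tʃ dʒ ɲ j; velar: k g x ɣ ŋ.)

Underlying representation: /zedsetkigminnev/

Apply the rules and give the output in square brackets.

Rule 1: /d/ before /s/ → [s] (total assimilation)
Rule 1: /t/ before /k/ → [k] (total assimilation)
After rule 1: zessekkigminnev
Rule 2: no segment meets the rule's conditions; no change.

[zessekkigminnev]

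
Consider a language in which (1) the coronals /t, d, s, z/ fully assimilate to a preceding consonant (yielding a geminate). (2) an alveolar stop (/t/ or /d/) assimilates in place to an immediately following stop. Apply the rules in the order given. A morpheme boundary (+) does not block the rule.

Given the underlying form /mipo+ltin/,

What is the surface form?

[mipo+llin]

Rule 1: /t/ after /l/ → [l] (total assimilation)
After rule 1: mipo+llin
Rule 2: no segment meets the rule's conditions; no change.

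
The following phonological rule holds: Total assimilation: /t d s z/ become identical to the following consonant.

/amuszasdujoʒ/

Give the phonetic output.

[amuzzaddujoʒ]

/s/ before /z/ → [z] (total assimilation)
/s/ before /d/ → [d] (total assimilation)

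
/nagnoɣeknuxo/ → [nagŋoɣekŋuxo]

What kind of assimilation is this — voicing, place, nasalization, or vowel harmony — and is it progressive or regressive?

place assimilation, progressive

/n/→[ŋ] /n/→[ŋ].
Each target copies a feature from the preceding segment, so the direction is progressive.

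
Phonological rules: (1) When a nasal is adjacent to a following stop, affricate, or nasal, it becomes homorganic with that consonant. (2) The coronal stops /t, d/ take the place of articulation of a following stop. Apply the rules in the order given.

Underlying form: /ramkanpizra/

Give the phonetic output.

Rule 1: /m/ before /k/ (velar) → [ŋ]
Rule 1: /n/ before /p/ (labial) → [m]
After rule 1: raŋkampizra
Rule 2: no segment meets the rule's conditions; no change.

[raŋkampizra]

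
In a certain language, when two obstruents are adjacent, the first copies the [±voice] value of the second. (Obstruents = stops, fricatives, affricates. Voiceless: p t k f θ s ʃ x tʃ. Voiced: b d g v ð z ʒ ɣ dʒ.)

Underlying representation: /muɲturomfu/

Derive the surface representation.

[muɲturomfu]

no segment meets the rule's conditions; no change.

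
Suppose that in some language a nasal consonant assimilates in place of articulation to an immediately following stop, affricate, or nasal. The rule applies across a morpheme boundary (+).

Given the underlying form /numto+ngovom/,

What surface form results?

/m/ before /t/ (alveolar) → [n]
/n/ before /g/ (velar) → [ŋ]

[nunto+ŋgovom]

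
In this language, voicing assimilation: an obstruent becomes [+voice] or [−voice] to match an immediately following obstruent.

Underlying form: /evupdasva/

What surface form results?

[evubdazva]

/p/ before /d/ (voiced) → [b]
/s/ before /v/ (voiced) → [z]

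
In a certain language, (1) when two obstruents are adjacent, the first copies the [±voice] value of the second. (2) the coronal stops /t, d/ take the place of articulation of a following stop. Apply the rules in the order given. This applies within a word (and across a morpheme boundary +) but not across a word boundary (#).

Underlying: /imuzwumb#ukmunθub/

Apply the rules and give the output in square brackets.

[imuzwumb#ukmunθub]

Rule 1: no segment meets the rule's conditions; no change.
After rule 1: imuzwumb#ukmunθub
Rule 2: no segment meets the rule's conditions; no change.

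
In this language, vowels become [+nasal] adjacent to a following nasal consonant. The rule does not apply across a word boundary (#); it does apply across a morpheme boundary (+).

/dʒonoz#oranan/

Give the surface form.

[dʒõnoz#orãnãn]

/o/ before nasal /n/ → [õ]
/a/ before nasal /n/ → [ã]
/a/ before nasal /n/ → [ã]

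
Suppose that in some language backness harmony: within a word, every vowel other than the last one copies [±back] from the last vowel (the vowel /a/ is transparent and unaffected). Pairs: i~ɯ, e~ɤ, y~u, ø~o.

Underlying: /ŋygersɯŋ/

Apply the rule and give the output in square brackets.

[ŋugɤrsɯŋ]

/y/ harmonizes with /ɯ/ ([+back]) → [u]
/e/ harmonizes with /ɯ/ ([+back]) → [ɤ]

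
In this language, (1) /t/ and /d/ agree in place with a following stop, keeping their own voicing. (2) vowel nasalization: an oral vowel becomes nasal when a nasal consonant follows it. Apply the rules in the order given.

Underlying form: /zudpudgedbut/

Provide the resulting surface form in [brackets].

[zubpuggebbut]

Rule 1: /d/ before /p/ (labial) → [b]
Rule 1: /d/ before /g/ (velar) → [g]
Rule 1: /d/ before /b/ (labial) → [b]
After rule 1: zubpuggebbut
Rule 2: no segment meets the rule's conditions; no change.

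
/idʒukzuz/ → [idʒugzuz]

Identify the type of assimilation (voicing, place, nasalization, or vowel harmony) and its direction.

voicing assimilation, regressive

/k/→[g].
Each target copies a feature from the following segment, so the direction is regressive.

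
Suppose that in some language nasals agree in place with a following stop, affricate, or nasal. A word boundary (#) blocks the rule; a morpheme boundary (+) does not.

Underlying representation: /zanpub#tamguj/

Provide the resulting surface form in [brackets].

/n/ before /p/ (labial) → [m]
/m/ before /g/ (velar) → [ŋ]

[zampub#taŋguj]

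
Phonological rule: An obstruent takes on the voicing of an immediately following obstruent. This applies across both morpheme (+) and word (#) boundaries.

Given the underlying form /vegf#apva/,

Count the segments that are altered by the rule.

/g/ before /f/ (voiceless) → [k]
/p/ before /v/ (voiced) → [b]
2 segments change.

2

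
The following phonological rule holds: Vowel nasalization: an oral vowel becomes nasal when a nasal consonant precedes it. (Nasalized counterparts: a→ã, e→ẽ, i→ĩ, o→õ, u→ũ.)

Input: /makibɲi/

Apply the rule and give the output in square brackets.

[mãkibɲĩ]

/a/ after nasal /m/ → [ã]
/i/ after nasal /ɲ/ → [ĩ]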